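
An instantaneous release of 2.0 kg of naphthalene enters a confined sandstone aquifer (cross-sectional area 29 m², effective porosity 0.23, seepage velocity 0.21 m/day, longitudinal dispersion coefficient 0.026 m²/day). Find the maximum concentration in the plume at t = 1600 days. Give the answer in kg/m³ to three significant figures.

0.0131 kg/m³

The peak of an instantaneous 1D plume sits at x = vt; there the Gaussian factor is 1 and C_max = M/(n_e·A·√(4πDt)), where n_e·A is the pore area the mass is dissolved in.
√(4πDt) = √(4π × 0.026 × 1600) = 22.86 m, so C_max = 2.0/(0.23 × 29 × 22.86) = 0.0131 kg/m³.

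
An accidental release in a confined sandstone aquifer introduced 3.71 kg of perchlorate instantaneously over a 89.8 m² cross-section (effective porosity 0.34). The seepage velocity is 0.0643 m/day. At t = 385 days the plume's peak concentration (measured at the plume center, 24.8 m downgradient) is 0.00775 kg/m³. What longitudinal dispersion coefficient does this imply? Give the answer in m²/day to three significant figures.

At the plume center C_max = M/(n_e·A·√(4πDt)), so D = M²/(4πt·(n_e·A·C_max)²).
n_e·A·C_max = 0.34 × 89.8 × 0.00775 = 0.2366 kg/m.
D = 3.71²/(4π × 385 × 0.2366²) = 0.0508 m²/day.

0.0508 m²/day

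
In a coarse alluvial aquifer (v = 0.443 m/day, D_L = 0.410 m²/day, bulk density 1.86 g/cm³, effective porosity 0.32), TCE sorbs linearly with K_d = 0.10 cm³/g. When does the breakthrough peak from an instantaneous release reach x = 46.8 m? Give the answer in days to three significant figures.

Retardation factor R = 1 + ρ_b·K_d/n = 1 + 1.86 × 0.10/0.32 = 1.581.
Sorption retards both mechanisms: v_R = v/R = 0.2802 m/day, D_R = D/R = 0.2593 m²/day.
Peak time from v_R²t² + 2D_R t − x² = 0: t = (√(D_R² + v_R²x²) − D_R)/v_R².
√(D_R² + v_R²x²) = √(0.2593² + 0.2802² × 46.8²) = 13.12; v_R² = 0.07851.
t = (13.12 − 0.2593)/0.07851 = 164 days.

164 days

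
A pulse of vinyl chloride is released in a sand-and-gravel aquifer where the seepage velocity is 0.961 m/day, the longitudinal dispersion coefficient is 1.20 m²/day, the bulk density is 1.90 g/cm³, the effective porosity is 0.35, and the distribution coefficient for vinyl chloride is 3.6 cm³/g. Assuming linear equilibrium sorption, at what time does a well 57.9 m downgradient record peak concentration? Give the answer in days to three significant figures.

1210 days

Retardation factor R = 1 + ρ_b·K_d/n = 1 + 1.90 × 3.6/0.35 = 20.54.
Sorption retards both mechanisms: v_R = v/R = 0.04679 m/day, D_R = D/R = 0.05842 m²/day.
Peak time from v_R²t² + 2D_R t − x² = 0: t = (√(D_R² + v_R²x²) − D_R)/v_R².
√(D_R² + v_R²x²) = √(0.05842² + 0.04679² × 57.9²) = 2.710; v_R² = 0.002189.
t = (2.710 − 0.05842)/0.002189 = 1210 days.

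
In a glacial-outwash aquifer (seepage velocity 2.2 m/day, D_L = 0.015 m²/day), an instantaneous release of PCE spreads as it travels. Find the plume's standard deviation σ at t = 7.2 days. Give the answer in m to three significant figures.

0.465 m

Dispersive spreading gives a Gaussian with σ² = 2Dt; advection only shifts the center.
σ = √(2 × 0.015 × 7.2) = 0.465 m.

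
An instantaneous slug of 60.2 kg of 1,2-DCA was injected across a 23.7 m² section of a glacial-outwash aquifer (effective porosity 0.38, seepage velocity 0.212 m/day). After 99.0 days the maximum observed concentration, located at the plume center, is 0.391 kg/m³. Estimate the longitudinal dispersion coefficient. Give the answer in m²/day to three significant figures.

0.235 m²/day

At the plume center C_max = M/(n_e·A·√(4πDt)), so D = M²/(4πt·(n_e·A·C_max)²).
n_e·A·C_max = 0.38 × 23.7 × 0.391 = 3.521 kg/m.
D = 60.2²/(4π × 99.0 × 3.521²) = 0.235 m²/day.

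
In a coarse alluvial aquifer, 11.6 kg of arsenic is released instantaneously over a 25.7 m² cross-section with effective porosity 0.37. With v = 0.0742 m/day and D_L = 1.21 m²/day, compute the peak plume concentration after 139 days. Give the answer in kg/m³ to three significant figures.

The peak of an instantaneous 1D plume sits at x = vt; there the Gaussian factor is 1 and C_max = M/(n_e·A·√(4πDt)), where n_e·A is the pore area the mass is dissolved in.
√(4πDt) = √(4π × 1.21 × 139) = 45.97 m, so C_max = 11.6/(0.37 × 25.7 × 45.97) = 0.0265 kg/m³.

0.0265 kg/m³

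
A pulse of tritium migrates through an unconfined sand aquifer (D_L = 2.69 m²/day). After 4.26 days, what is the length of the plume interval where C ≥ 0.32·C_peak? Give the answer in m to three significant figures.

The plume is Gaussian with σ = √(2Dt) = √(2 × 2.69 × 4.26) = 4.787 m.
C/C_peak = exp(−Δx²/(2σ²)) = 0.32 ⇒ Δx = σ·√(−2 ln 0.32) = 4.787 × 1.510 = 7.228 m.
Width = 2Δx = 14.5 m.

14.5 m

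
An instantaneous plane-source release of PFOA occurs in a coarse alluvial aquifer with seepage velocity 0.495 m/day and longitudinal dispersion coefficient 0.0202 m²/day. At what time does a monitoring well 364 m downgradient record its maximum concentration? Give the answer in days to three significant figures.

For the 1D instantaneous-source solution, setting ∂C/∂t = 0 at fixed x gives v²t² + 2Dt − x² = 0, so t = (√(D² + v²x²) − D)/v².
√(D² + v²x²) = √(0.0202² + 0.495² × 364²) = 180.2; v² = 0.245025.
t = (180.2 − 0.0202)/0.245025 = 735 days (vs. the pure-advection estimate x/v = 735 d).

735 days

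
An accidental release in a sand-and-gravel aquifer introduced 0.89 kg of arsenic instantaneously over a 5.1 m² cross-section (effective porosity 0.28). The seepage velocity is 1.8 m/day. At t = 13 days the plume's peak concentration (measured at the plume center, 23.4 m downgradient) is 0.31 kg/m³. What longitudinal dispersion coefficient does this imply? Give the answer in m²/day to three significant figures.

At the plume center C_max = M/(n_e·A·√(4πDt)), so D = M²/(4πt·(n_e·A·C_max)²).
n_e·A·C_max = 0.28 × 5.1 × 0.31 = 0.4427 kg/m.
D = 0.89²/(4π × 13 × 0.4427²) = 0.0247 m²/day.

0.0247 m²/day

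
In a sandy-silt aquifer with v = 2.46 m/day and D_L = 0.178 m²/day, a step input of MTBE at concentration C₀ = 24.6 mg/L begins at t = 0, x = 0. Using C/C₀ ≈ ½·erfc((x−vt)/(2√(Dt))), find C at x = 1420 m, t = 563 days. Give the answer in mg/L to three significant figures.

0.165 mg/L

For a continuous step input, C/C₀ ≈ ½·erfc((x−vt)/(2√(Dt))).
vt = 2.46 × 563 = 1384.98 m and 2√(Dt) = 2√(0.178 × 563) = 20.02 m.
Argument (x−vt)/(2√(Dt)) = (1420 − 1384.98)/20.02 = 1.749; ½·erfc(1.749) = 0.006691.
C = 24.6 × 0.006691 = 0.165 mg/L.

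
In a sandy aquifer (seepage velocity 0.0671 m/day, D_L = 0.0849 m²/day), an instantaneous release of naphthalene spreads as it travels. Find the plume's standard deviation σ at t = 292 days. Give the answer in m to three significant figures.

7.04 m

Dispersive spreading gives a Gaussian with σ² = 2Dt; advection only shifts the center.
σ = √(2 × 0.0849 × 292) = 7.04 m.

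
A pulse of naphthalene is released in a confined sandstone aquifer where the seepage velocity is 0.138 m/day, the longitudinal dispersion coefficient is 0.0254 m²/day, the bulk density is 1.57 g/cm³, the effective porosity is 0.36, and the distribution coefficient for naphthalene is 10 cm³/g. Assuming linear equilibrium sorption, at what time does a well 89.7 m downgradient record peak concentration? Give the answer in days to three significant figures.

Retardation factor R = 1 + ρ_b·K_d/n = 1 + 1.57 × 10/0.36 = 44.61.
Sorption retards both mechanisms: v_R = v/R = 0.003093 m/day, D_R = D/R = 0.0005694 m²/day.
Peak time from v_R²t² + 2D_R t − x² = 0: t = (√(D_R² + v_R²x²) − D_R)/v_R².
√(D_R² + v_R²x²) = √(0.0005694² + 0.003093² × 89.7²) = 0.2774; v_R² = 9.567e-06.
t = (0.2774 − 0.0005694)/9.567e-06 = 28900 days.

28900 days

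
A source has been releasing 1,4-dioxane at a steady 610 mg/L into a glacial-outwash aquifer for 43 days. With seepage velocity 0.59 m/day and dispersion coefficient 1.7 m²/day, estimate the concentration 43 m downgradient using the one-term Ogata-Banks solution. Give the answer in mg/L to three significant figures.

For a continuous step input, C/C₀ ≈ ½·erfc((x−vt)/(2√(Dt))).
vt = 0.59 × 43 = 25.37 m and 2√(Dt) = 2√(1.7 × 43) = 17.10 m.
Argument (x−vt)/(2√(Dt)) = (43 − 25.37)/17.10 = 1.031; ½·erfc(1.031) = 0.07241.
C = 610 × 0.07241 = 44.2 mg/L.

44.2 mg/L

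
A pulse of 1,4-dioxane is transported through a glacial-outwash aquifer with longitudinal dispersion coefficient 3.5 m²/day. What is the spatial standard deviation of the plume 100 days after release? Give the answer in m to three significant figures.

26.5 m

Dispersive spreading gives a Gaussian with σ² = 2Dt; advection only shifts the center.
σ = √(2 × 3.5 × 100) = 26.5 m.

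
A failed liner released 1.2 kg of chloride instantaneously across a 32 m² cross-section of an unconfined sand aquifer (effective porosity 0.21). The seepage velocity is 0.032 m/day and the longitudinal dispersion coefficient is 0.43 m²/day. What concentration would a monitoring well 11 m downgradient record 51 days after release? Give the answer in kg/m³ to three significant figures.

For an instantaneous plane source, C(x,t) = M/(n_e·A·√(4πDt)) · exp(−(x−vt)²/(4Dt)), with n_e·A the pore (flow) area.
Plume center vt = 0.032 × 51 = 1.632 m, so the well at 11 m is 9.368 m downgradient of the peak.
√(4πDt) = 16.60 m, giving peak height M/(n_e·A·√(4πDt)) = 1.2/(0.21 × 32 × 16.60) = 0.01076 kg/m³.
(x−vt)²/(4Dt) = (9.368)²/(4 × 0.43 × 51) = 1.000; exp(−1.000) = 0.3679.
C = 0.01076 × 0.3679 = 0.00396 kg/m³.

0.00396 kg/m³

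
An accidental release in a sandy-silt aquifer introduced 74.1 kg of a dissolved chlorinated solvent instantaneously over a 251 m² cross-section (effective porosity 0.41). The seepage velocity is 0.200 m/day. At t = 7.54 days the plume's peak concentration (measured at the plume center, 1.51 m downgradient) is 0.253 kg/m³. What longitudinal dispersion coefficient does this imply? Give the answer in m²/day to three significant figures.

At the plume center C_max = M/(n_e·A·√(4πDt)), so D = M²/(4πt·(n_e·A·C_max)²).
n_e·A·C_max = 0.41 × 251 × 0.253 = 26.04 kg/m.
D = 74.1²/(4π × 7.54 × 26.04²) = 0.0855 m²/day.

0.0855 m²/day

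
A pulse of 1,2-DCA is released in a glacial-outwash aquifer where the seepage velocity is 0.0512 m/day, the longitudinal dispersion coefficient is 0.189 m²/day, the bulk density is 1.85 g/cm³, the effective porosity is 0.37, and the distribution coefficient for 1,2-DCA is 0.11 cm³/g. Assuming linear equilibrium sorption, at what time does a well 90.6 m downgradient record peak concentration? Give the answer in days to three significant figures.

Retardation factor R = 1 + ρ_b·K_d/n = 1 + 1.85 × 0.11/0.37 = 1.550.
Sorption retards both mechanisms: v_R = v/R = 0.03303 m/day, D_R = D/R = 0.1219 m²/day.
Peak time from v_R²t² + 2D_R t − x² = 0: t = (√(D_R² + v_R²x²) − D_R)/v_R².
√(D_R² + v_R²x²) = √(0.1219² + 0.03303² × 90.6²) = 2.995; v_R² = 0.001091.
t = (2.995 − 0.1219)/0.001091 = 2630 days.

2630 days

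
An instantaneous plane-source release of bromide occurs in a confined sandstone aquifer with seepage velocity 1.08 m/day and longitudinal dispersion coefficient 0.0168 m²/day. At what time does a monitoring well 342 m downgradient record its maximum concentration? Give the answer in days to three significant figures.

317 days

For the 1D instantaneous-source solution, setting ∂C/∂t = 0 at fixed x gives v²t² + 2Dt − x² = 0, so t = (√(D² + v²x²) − D)/v².
√(D² + v²x²) = √(0.0168² + 1.08² × 342²) = 369.4; v² = 1.1664.
t = (369.4 − 0.0168)/1.1664 = 317 days (vs. the pure-advection estimate x/v = 317 d).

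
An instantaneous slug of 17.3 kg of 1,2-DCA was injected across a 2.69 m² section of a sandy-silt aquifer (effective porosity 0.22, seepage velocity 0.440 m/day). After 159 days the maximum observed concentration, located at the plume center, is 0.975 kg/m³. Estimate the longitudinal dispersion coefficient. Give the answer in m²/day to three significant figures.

0.450 m²/day

At the plume center C_max = M/(n_e·A·√(4πDt)), so D = M²/(4πt·(n_e·A·C_max)²).
n_e·A·C_max = 0.22 × 2.69 × 0.975 = 0.5770 kg/m.
D = 17.3²/(4π × 159 × 0.5770²) = 0.450 m²/day.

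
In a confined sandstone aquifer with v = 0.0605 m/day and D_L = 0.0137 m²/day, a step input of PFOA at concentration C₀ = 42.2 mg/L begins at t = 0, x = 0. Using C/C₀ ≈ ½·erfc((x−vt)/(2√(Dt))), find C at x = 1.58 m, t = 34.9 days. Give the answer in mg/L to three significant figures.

For a continuous step input, C/C₀ ≈ ½·erfc((x−vt)/(2√(Dt))).
vt = 0.0605 × 34.9 = 2.11145 m and 2√(Dt) = 2√(0.0137 × 34.9) = 1.383 m.
Argument (x−vt)/(2√(Dt)) = (1.58 − 2.11145)/1.383 = -0.3843; ½·erfc(-0.3843) = 0.7066.
C = 42.2 × 0.7066 = 29.8 mg/L.

29.8 mg/L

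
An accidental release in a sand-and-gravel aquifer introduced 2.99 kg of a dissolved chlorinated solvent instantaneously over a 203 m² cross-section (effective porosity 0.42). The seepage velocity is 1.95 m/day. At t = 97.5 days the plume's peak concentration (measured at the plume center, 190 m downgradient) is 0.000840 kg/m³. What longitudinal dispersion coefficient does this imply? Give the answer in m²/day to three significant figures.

1.42 m²/day

At the plume center C_max = M/(n_e·A·√(4πDt)), so D = M²/(4πt·(n_e·A·C_max)²).
n_e·A·C_max = 0.42 × 203 × 0.000840 = 0.07162 kg/m.
D = 2.99²/(4π × 97.5 × 0.07162²) = 1.42 m²/day.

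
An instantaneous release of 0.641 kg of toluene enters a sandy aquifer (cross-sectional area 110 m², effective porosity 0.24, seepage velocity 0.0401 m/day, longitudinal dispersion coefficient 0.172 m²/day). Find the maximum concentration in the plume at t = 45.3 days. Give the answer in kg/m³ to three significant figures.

0.00245 kg/m³

The peak of an instantaneous 1D plume sits at x = vt; there the Gaussian factor is 1 and C_max = M/(n_e·A·√(4πDt)), where n_e·A is the pore area the mass is dissolved in.
√(4πDt) = √(4π × 0.172 × 45.3) = 9.895 m, so C_max = 0.641/(0.24 × 110 × 9.895) = 0.00245 kg/m³.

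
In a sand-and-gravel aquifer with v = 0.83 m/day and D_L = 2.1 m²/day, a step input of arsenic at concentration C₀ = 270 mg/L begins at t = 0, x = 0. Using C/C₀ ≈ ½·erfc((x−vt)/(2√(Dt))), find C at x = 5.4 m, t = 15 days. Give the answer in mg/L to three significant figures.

219 mg/L

For a continuous step input, C/C₀ ≈ ½·erfc((x−vt)/(2√(Dt))).
vt = 0.83 × 15 = 12.45 m and 2√(Dt) = 2√(2.1 × 15) = 11.22 m.
Argument (x−vt)/(2√(Dt)) = (5.4 − 12.45)/11.22 = -0.6283; ½·erfc(-0.6283) = 0.8129.
C = 270 × 0.8129 = 219 mg/L.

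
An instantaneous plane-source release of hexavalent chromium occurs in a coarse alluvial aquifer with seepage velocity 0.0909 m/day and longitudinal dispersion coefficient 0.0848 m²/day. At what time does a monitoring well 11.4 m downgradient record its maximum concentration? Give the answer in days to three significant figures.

For the 1D instantaneous-source solution, setting ∂C/∂t = 0 at fixed x gives v²t² + 2Dt − x² = 0, so t = (√(D² + v²x²) − D)/v².
√(D² + v²x²) = √(0.0848² + 0.0909² × 11.4²) = 1.040; v² = 0.00826281.
t = (1.040 − 0.0848)/0.00826281 = 116 days (vs. the pure-advection estimate x/v = 125 d).

116 days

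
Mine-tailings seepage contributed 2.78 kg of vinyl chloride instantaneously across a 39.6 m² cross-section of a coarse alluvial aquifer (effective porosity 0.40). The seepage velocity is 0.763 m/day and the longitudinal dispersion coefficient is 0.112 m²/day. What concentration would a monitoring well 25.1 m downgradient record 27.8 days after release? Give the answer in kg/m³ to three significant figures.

For an instantaneous plane source, C(x,t) = M/(n_e·A·√(4πDt)) · exp(−(x−vt)²/(4Dt)), with n_e·A the pore (flow) area.
Plume center vt = 0.763 × 27.8 = 21.2114 m, so the well at 25.1 m is 3.8886 m downgradient of the peak.
√(4πDt) = 6.255 m, giving peak height M/(n_e·A·√(4πDt)) = 2.78/(0.40 × 39.6 × 6.255) = 0.02806 kg/m³.
(x−vt)²/(4Dt) = (3.8886)²/(4 × 0.112 × 27.8) = 1.214; exp(−1.214) = 0.2970.
C = 0.02806 × 0.2970 = 0.00833 kg/m³.

0.00833 kg/m³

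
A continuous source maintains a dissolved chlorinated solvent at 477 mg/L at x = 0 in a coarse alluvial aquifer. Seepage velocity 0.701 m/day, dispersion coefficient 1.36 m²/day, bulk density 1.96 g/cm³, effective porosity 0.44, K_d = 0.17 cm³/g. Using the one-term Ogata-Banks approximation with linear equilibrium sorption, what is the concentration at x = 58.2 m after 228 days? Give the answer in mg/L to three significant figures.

Retardation factor R = 1 + ρ_b·K_d/n = 1 + 1.96 × 0.17/0.44 = 1.757.
Sorption retards both mechanisms: v_R = v/R = 0.3990 m/day, D_R = D/R = 0.7740 m²/day.
v_R·t = 0.3990 × 228 = 90.972 m; 2√(D_R t) = 26.57 m; argument = (58.2 − 90.972)/26.57 = -1.233.
C = C₀ × ½·erfc(-1.233) = 477 × 0.9594 = 458 mg/L.

458 mg/L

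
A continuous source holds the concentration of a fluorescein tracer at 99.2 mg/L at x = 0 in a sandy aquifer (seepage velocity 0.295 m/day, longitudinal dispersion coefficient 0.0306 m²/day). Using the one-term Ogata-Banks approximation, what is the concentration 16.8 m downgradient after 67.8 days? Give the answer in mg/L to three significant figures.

For a continuous step input, C/C₀ ≈ ½·erfc((x−vt)/(2√(Dt))).
vt = 0.295 × 67.8 = 20.001 m and 2√(Dt) = 2√(0.0306 × 67.8) = 2.881 m.
Argument (x−vt)/(2√(Dt)) = (16.8 − 20.001)/2.881 = -1.111; ½·erfc(-1.111) = 0.9419.
C = 99.2 × 0.9419 = 93.4 mg/L.

93.4 mg/L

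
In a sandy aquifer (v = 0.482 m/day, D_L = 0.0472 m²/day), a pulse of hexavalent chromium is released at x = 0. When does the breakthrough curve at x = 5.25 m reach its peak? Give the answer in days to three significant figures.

For the 1D instantaneous-source solution, setting ∂C/∂t = 0 at fixed x gives v²t² + 2Dt − x² = 0, so t = (√(D² + v²x²) − D)/v².
√(D² + v²x²) = √(0.0472² + 0.482² × 5.25²) = 2.531; v² = 0.232324.
t = (2.531 − 0.0472)/0.232324 = 10.7 days (vs. the pure-advection estimate x/v = 10.9 d).

10.7 days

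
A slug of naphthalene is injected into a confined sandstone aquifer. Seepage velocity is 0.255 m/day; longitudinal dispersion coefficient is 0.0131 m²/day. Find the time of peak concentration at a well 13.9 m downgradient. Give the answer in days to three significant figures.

54.3 days

For the 1D instantaneous-source solution, setting ∂C/∂t = 0 at fixed x gives v²t² + 2Dt − x² = 0, so t = (√(D² + v²x²) − D)/v².
√(D² + v²x²) = √(0.0131² + 0.255² × 13.9²) = 3.545; v² = 0.065025.
t = (3.545 − 0.0131)/0.065025 = 54.3 days (vs. the pure-advection estimate x/v = 54.5 d).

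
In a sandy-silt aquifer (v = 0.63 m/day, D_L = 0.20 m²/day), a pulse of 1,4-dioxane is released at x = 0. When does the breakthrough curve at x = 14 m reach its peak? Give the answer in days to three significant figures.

For the 1D instantaneous-source solution, setting ∂C/∂t = 0 at fixed x gives v²t² + 2Dt − x² = 0, so t = (√(D² + v²x²) − D)/v².
√(D² + v²x²) = √(0.20² + 0.63² × 14²) = 8.822; v² = 0.3969.
t = (8.822 − 0.20)/0.3969 = 21.7 days (vs. the pure-advection estimate x/v = 22.2 d).

21.7 days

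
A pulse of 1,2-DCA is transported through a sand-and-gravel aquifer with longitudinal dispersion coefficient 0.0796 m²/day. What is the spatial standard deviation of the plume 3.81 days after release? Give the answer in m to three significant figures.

Dispersive spreading gives a Gaussian with σ² = 2Dt; advection only shifts the center.
σ = √(2 × 0.0796 × 3.81) = 0.779 m.

0.779 m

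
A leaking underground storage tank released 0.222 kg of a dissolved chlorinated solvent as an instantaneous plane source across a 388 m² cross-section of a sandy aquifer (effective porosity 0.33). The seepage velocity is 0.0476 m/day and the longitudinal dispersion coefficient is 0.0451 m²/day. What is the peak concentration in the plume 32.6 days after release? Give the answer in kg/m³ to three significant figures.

The peak of an instantaneous 1D plume sits at x = vt; there the Gaussian factor is 1 and C_max = M/(n_e·A·√(4πDt)), where n_e·A is the pore area the mass is dissolved in.
√(4πDt) = √(4π × 0.0451 × 32.6) = 4.298 m, so C_max = 0.222/(0.33 × 388 × 4.298) = 0.000403 kg/m³.

0.000403 kg/m³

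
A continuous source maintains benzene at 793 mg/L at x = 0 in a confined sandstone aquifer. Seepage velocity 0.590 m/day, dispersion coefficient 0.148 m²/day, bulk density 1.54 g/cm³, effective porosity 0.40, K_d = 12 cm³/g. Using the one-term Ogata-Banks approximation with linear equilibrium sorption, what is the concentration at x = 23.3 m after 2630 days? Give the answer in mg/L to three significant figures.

786 mg/L

Retardation factor R = 1 + ρ_b·K_d/n = 1 + 1.54 × 12/0.40 = 47.20.
Sorption retards both mechanisms: v_R = v/R = 0.01250 m/day, D_R = D/R = 0.003136 m²/day.
v_R·t = 0.01250 × 2630 = 32.875 m; 2√(D_R t) = 5.744 m; argument = (23.3 − 32.875)/5.744 = -1.667.
C = C₀ × ½·erfc(-1.667) = 793 × 0.9908 = 786 mg/L.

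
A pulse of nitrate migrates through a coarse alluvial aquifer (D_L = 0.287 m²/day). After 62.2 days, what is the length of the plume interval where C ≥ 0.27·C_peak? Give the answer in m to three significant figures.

19.3 m

The plume is Gaussian with σ = √(2Dt) = √(2 × 0.287 × 62.2) = 5.975 m.
C/C_peak = exp(−Δx²/(2σ²)) = 0.27 ⇒ Δx = σ·√(−2 ln 0.27) = 5.975 × 1.618 = 9.668 m.
Width = 2Δx = 19.3 m.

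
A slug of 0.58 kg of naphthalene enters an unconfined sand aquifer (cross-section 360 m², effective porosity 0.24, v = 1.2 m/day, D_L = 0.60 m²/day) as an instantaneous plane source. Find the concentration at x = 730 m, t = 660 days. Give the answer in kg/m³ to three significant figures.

8.40e-06 kg/m³

For an instantaneous plane source, C(x,t) = M/(n_e·A·√(4πDt)) · exp(−(x−vt)²/(4Dt)), with n_e·A the pore (flow) area.
Plume center vt = 1.2 × 660 = 792 m, so the well at 730 m is 62 m upgradient of the peak.
√(4πDt) = 70.54 m, giving peak height M/(n_e·A·√(4πDt)) = 0.58/(0.24 × 360 × 70.54) = 9.517e-05 kg/m³.
(x−vt)²/(4Dt) = (-62)²/(4 × 0.60 × 660) = 2.427; exp(−2.427) = 0.08830.
C = 9.517e-05 × 0.08830 = 8.40e-06 kg/m³.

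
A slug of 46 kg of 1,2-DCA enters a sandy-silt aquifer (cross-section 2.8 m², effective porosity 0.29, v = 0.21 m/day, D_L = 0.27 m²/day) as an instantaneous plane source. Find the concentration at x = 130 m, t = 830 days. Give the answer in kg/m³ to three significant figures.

0.120 kg/m³

For an instantaneous plane source, C(x,t) = M/(n_e·A·√(4πDt)) · exp(−(x−vt)²/(4Dt)), with n_e·A the pore (flow) area.
Plume center vt = 0.21 × 830 = 174.3 m, so the well at 130 m is 44.3 m upgradient of the peak.
√(4πDt) = 53.07 m, giving peak height M/(n_e·A·√(4πDt)) = 46/(0.29 × 2.8 × 53.07) = 1.067 kg/m³.
(x−vt)²/(4Dt) = (-44.3)²/(4 × 0.27 × 830) = 2.189; exp(−2.189) = 0.1120.
C = 1.067 × 0.1120 = 0.120 kg/m³.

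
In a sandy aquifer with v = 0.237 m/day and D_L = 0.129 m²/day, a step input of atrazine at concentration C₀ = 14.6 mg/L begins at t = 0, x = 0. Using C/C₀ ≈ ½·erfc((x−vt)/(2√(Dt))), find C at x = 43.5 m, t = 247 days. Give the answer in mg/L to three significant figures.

For a continuous step input, C/C₀ ≈ ½·erfc((x−vt)/(2√(Dt))).
vt = 0.237 × 247 = 58.539 m and 2√(Dt) = 2√(0.129 × 247) = 11.29 m.
Argument (x−vt)/(2√(Dt)) = (43.5 − 58.539)/11.29 = -1.332; ½·erfc(-1.332) = 0.9702.
C = 14.6 × 0.9702 = 14.2 mg/L.

14.2 mg/L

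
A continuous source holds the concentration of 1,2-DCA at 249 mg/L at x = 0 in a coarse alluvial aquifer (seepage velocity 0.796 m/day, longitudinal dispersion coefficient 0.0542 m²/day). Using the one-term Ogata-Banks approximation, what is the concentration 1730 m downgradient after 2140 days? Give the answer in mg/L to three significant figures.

10.1 mg/L

For a continuous step input, C/C₀ ≈ ½·erfc((x−vt)/(2√(Dt))).
vt = 0.796 × 2140 = 1703.44 m and 2√(Dt) = 2√(0.0542 × 2140) = 21.54 m.
Argument (x−vt)/(2√(Dt)) = (1730 − 1703.44)/21.54 = 1.233; ½·erfc(1.233) = 0.04060.
C = 249 × 0.04060 = 10.1 mg/L.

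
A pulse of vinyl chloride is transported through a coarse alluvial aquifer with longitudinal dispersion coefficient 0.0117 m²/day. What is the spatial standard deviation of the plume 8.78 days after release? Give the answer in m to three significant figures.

Dispersive spreading gives a Gaussian with σ² = 2Dt; advection only shifts the center.
σ = √(2 × 0.0117 × 8.78) = 0.453 m.

0.453 m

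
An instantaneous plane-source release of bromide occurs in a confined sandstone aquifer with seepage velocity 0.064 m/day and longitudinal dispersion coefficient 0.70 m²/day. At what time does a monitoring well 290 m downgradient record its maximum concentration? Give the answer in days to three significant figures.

4360 days

For the 1D instantaneous-source solution, setting ∂C/∂t = 0 at fixed x gives v²t² + 2Dt − x² = 0, so t = (√(D² + v²x²) − D)/v².
√(D² + v²x²) = √(0.70² + 0.064² × 290²) = 18.57; v² = 0.004096.
t = (18.57 − 0.70)/0.004096 = 4360 days (vs. the pure-advection estimate x/v = 4530 d).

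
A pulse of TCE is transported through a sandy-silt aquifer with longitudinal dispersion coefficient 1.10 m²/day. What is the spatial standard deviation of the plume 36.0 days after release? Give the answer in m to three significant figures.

Dispersive spreading gives a Gaussian with σ² = 2Dt; advection only shifts the center.
σ = √(2 × 1.10 × 36.0) = 8.90 m.

8.90 m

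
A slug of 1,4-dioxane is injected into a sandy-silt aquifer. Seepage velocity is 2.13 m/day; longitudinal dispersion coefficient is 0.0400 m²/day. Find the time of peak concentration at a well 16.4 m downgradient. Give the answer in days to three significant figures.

For the 1D instantaneous-source solution, setting ∂C/∂t = 0 at fixed x gives v²t² + 2Dt − x² = 0, so t = (√(D² + v²x²) − D)/v².
√(D² + v²x²) = √(0.0400² + 2.13² × 16.4²) = 34.93; v² = 4.5369.
t = (34.93 − 0.0400)/4.5369 = 7.69 days (vs. the pure-advection estimate x/v = 7.70 d).

7.69 days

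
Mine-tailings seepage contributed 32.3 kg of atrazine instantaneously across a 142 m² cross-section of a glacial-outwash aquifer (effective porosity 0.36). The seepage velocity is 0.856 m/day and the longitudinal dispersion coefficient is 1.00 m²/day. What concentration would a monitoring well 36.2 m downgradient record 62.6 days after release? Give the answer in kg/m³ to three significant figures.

0.00674 kg/m³

For an instantaneous plane source, C(x,t) = M/(n_e·A·√(4πDt)) · exp(−(x−vt)²/(4Dt)), with n_e·A the pore (flow) area.
Plume center vt = 0.856 × 62.6 = 53.5856 m, so the well at 36.2 m is 17.3856 m upgradient of the peak.
√(4πDt) = 28.05 m, giving peak height M/(n_e·A·√(4πDt)) = 32.3/(0.36 × 142 × 28.05) = 0.02253 kg/m³.
(x−vt)²/(4Dt) = (-17.3856)²/(4 × 1.00 × 62.6) = 1.207; exp(−1.207) = 0.2991.
C = 0.02253 × 0.2991 = 0.00674 kg/m³.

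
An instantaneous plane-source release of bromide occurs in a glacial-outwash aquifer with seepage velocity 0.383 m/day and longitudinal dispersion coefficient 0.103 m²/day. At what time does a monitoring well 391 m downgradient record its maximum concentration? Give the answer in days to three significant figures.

1020 days

For the 1D instantaneous-source solution, setting ∂C/∂t = 0 at fixed x gives v²t² + 2Dt − x² = 0, so t = (√(D² + v²x²) − D)/v².
√(D² + v²x²) = √(0.103² + 0.383² × 391²) = 149.8; v² = 0.146689.
t = (149.8 − 0.103)/0.146689 = 1020 days (vs. the pure-advection estimate x/v = 1020 d).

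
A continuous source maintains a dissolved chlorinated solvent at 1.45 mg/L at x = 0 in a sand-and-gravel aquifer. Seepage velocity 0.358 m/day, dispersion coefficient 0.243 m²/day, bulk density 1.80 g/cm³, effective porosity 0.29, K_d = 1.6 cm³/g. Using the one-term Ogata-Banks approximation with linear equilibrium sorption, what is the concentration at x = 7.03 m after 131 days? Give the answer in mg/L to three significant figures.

Retardation factor R = 1 + ρ_b·K_d/n = 1 + 1.80 × 1.6/0.29 = 10.93.
Sorption retards both mechanisms: v_R = v/R = 0.03275 m/day, D_R = D/R = 0.02223 m²/day.
v_R·t = 0.03275 × 131 = 4.29025 m; 2√(D_R t) = 3.413 m; argument = (7.03 − 4.29025)/3.413 = 0.8027.
C = C₀ × ½·erfc(0.8027) = 1.45 × 0.1281 = 0.186 mg/L.

0.186 mg/L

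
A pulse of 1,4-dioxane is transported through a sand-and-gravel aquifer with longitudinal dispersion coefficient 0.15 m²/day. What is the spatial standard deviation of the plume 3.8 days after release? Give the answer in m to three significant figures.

Dispersive spreading gives a Gaussian with σ² = 2Dt; advection only shifts the center.
σ = √(2 × 0.15 × 3.8) = 1.07 m.

1.07 m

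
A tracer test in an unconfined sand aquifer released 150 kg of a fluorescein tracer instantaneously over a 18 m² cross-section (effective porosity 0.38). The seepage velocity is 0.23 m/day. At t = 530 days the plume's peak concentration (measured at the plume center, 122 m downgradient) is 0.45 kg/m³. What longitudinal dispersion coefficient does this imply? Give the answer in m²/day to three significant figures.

At the plume center C_max = M/(n_e·A·√(4πDt)), so D = M²/(4πt·(n_e·A·C_max)²).
n_e·A·C_max = 0.38 × 18 × 0.45 = 3.078 kg/m.
D = 150²/(4π × 530 × 3.078²) = 0.357 m²/day.

0.357 m²/day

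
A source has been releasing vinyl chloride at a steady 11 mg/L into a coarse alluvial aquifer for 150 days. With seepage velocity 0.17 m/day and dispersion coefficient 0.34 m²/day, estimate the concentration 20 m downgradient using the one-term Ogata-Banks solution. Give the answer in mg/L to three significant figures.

7.78 mg/L

For a continuous step input, C/C₀ ≈ ½·erfc((x−vt)/(2√(Dt))).
vt = 0.17 × 150 = 25.5 m and 2√(Dt) = 2√(0.34 × 150) = 14.28 m.
Argument (x−vt)/(2√(Dt)) = (20 − 25.5)/14.28 = -0.3852; ½·erfc(-0.3852) = 0.7070.
C = 11 × 0.7070 = 7.78 mg/L.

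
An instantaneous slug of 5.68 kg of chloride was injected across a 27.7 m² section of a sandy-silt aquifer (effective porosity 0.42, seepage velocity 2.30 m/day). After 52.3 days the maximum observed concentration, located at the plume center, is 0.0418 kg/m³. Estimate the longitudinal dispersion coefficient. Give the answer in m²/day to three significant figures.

0.208 m²/day

At the plume center C_max = M/(n_e·A·√(4πDt)), so D = M²/(4πt·(n_e·A·C_max)²).
n_e·A·C_max = 0.42 × 27.7 × 0.0418 = 0.4863 kg/m.
D = 5.68²/(4π × 52.3 × 0.4863²) = 0.208 m²/day.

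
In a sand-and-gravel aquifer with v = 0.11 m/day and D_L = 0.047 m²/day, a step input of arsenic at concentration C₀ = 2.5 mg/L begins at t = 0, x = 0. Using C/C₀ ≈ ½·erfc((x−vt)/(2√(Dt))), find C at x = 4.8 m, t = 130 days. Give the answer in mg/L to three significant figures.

For a continuous step input, C/C₀ ≈ ½·erfc((x−vt)/(2√(Dt))).
vt = 0.11 × 130 = 14.3 m and 2√(Dt) = 2√(0.047 × 130) = 4.944 m.
Argument (x−vt)/(2√(Dt)) = (4.8 − 14.3)/4.944 = -1.922; ½·erfc(-1.922) = 0.9967.
C = 2.5 × 0.9967 = 2.49 mg/L.

2.49 mg/L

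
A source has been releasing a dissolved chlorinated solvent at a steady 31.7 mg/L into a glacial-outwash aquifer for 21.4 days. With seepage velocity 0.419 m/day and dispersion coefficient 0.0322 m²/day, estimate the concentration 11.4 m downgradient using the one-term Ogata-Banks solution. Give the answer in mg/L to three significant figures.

For a continuous step input, C/C₀ ≈ ½·erfc((x−vt)/(2√(Dt))).
vt = 0.419 × 21.4 = 8.9666 m and 2√(Dt) = 2√(0.0322 × 21.4) = 1.660 m.
Argument (x−vt)/(2√(Dt)) = (11.4 − 8.9666)/1.660 = 1.466; ½·erfc(1.466) = 0.01908.
C = 31.7 × 0.01908 = 0.605 mg/L.

0.605 mg/L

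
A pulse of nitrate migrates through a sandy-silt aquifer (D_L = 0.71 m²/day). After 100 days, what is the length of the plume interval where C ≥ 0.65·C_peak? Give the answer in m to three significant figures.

The plume is Gaussian with σ = √(2Dt) = √(2 × 0.71 × 100) = 11.92 m.
C/C_peak = exp(−Δx²/(2σ²)) = 0.65 ⇒ Δx = σ·√(−2 ln 0.65) = 11.92 × 0.9282 = 11.06 m.
Width = 2Δx = 22.1 m.

22.1 m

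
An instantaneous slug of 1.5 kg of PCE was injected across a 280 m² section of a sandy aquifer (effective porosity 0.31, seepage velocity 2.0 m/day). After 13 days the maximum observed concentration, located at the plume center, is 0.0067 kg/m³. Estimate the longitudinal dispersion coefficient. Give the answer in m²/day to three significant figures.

At the plume center C_max = M/(n_e·A·√(4πDt)), so D = M²/(4πt·(n_e·A·C_max)²).
n_e·A·C_max = 0.31 × 280 × 0.0067 = 0.5816 kg/m.
D = 1.5²/(4π × 13 × 0.5816²) = 0.0407 m²/day.

0.0407 m²/day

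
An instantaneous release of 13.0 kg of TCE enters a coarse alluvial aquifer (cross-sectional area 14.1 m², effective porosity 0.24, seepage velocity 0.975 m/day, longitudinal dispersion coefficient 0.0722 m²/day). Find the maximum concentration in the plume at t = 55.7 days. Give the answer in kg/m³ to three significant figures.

0.540 kg/m³

The peak of an instantaneous 1D plume sits at x = vt; there the Gaussian factor is 1 and C_max = M/(n_e·A·√(4πDt)), where n_e·A is the pore area the mass is dissolved in.
√(4πDt) = √(4π × 0.0722 × 55.7) = 7.109 m, so C_max = 13.0/(0.24 × 14.1 × 7.109) = 0.540 kg/m³.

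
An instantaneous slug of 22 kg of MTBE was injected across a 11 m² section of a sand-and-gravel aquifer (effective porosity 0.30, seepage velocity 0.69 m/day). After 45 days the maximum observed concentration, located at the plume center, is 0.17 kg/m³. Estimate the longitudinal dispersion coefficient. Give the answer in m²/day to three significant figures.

At the plume center C_max = M/(n_e·A·√(4πDt)), so D = M²/(4πt·(n_e·A·C_max)²).
n_e·A·C_max = 0.30 × 11 × 0.17 = 0.5610 kg/m.
D = 22²/(4π × 45 × 0.5610²) = 2.72 m²/day.

2.72 m²/day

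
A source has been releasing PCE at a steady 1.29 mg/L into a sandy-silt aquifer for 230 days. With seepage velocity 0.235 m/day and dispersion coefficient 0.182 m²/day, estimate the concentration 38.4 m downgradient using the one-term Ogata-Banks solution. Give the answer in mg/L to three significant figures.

1.23 mg/L

For a continuous step input, C/C₀ ≈ ½·erfc((x−vt)/(2√(Dt))).
vt = 0.235 × 230 = 54.05 m and 2√(Dt) = 2√(0.182 × 230) = 12.94 m.
Argument (x−vt)/(2√(Dt)) = (38.4 − 54.05)/12.94 = -1.209; ½·erfc(-1.209) = 0.9563.
C = 1.29 × 0.9563 = 1.23 mg/L.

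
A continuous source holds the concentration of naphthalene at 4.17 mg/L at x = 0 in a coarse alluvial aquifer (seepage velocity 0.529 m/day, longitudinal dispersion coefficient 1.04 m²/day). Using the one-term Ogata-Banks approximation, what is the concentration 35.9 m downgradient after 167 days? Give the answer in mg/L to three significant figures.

4.16 mg/L

For a continuous step input, C/C₀ ≈ ½·erfc((x−vt)/(2√(Dt))).
vt = 0.529 × 167 = 88.343 m and 2√(Dt) = 2√(1.04 × 167) = 26.36 m.
Argument (x−vt)/(2√(Dt)) = (35.9 − 88.343)/26.36 = -1.989; ½·erfc(-1.989) = 0.9975.
C = 4.17 × 0.9975 = 4.16 mg/L.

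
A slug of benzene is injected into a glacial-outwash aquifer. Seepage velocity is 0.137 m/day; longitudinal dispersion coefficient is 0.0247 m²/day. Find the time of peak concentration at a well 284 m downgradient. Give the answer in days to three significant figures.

For the 1D instantaneous-source solution, setting ∂C/∂t = 0 at fixed x gives v²t² + 2Dt − x² = 0, so t = (√(D² + v²x²) − D)/v².
√(D² + v²x²) = √(0.0247² + 0.137² × 284²) = 38.91; v² = 0.018769.
t = (38.91 − 0.0247)/0.018769 = 2070 days (vs. the pure-advection estimate x/v = 2070 d).

2070 days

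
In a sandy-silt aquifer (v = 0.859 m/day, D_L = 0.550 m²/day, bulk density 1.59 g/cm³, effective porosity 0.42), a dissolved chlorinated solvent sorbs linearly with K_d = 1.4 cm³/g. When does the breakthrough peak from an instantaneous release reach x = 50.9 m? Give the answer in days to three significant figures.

369 days

Retardation factor R = 1 + ρ_b·K_d/n = 1 + 1.59 × 1.4/0.42 = 6.300.
Sorption retards both mechanisms: v_R = v/R = 0.1363 m/day, D_R = D/R = 0.08730 m²/day.
Peak time from v_R²t² + 2D_R t − x² = 0: t = (√(D_R² + v_R²x²) − D_R)/v_R².
√(D_R² + v_R²x²) = √(0.08730² + 0.1363² × 50.9²) = 6.938; v_R² = 0.01858.
t = (6.938 − 0.08730)/0.01858 = 369 days.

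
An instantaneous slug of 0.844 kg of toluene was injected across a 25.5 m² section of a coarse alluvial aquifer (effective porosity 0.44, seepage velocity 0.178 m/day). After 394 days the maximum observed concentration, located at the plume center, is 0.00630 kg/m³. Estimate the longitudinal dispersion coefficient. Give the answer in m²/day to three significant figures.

At the plume center C_max = M/(n_e·A·√(4πDt)), so D = M²/(4πt·(n_e·A·C_max)²).
n_e·A·C_max = 0.44 × 25.5 × 0.00630 = 0.07069 kg/m.
D = 0.844²/(4π × 394 × 0.07069²) = 0.0288 m²/day.

0.0288 m²/day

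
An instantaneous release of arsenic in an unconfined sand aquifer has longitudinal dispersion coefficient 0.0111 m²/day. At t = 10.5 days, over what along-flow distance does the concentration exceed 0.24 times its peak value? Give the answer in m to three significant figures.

1.63 m

The plume is Gaussian with σ = √(2Dt) = √(2 × 0.0111 × 10.5) = 0.4828 m.
C/C_peak = exp(−Δx²/(2σ²)) = 0.24 ⇒ Δx = σ·√(−2 ln 0.24) = 0.4828 × 1.689 = 0.8154 m.
Width = 2Δx = 1.63 m.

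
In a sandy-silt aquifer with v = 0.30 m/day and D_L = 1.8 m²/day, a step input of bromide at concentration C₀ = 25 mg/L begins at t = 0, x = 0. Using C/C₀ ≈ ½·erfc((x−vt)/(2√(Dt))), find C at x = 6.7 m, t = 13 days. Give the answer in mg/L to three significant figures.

8.53 mg/L

For a continuous step input, C/C₀ ≈ ½·erfc((x−vt)/(2√(Dt))).
vt = 0.30 × 13 = 3.9 m and 2√(Dt) = 2√(1.8 × 13) = 9.675 m.
Argument (x−vt)/(2√(Dt)) = (6.7 − 3.9)/9.675 = 0.2894; ½·erfc(0.2894) = 0.3412.
C = 25 × 0.3412 = 8.53 mg/L.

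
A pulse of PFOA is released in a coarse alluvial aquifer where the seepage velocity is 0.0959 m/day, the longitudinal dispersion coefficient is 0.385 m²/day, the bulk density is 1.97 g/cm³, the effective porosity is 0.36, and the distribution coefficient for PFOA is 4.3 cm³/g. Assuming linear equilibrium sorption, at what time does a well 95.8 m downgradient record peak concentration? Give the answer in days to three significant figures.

23500 days

Retardation factor R = 1 + ρ_b·K_d/n = 1 + 1.97 × 4.3/0.36 = 24.53.
Sorption retards both mechanisms: v_R = v/R = 0.003909 m/day, D_R = D/R = 0.01570 m²/day.
Peak time from v_R²t² + 2D_R t − x² = 0: t = (√(D_R² + v_R²x²) − D_R)/v_R².
√(D_R² + v_R²x²) = √(0.01570² + 0.003909² × 95.8²) = 0.3748; v_R² = 1.528e-05.
t = (0.3748 − 0.01570)/1.528e-05 = 23500 days.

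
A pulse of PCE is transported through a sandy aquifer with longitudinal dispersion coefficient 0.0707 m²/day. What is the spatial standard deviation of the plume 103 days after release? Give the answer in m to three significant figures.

Dispersive spreading gives a Gaussian with σ² = 2Dt; advection only shifts the center.
σ = √(2 × 0.0707 × 103) = 3.82 m.

3.82 m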